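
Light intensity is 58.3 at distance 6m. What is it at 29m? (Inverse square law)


I₁d₁² = I₂d₂²
I₂ = I₁ × (d₁/d₂)²
= 58.3 × (6/29)²
= 58.3 × 36/841
= 2098.8/841
≈ 2.4956

2.4956


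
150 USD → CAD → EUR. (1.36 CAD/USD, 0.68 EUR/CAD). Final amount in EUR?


Step 1: 150 USD × 1.36 = 204.00 CAD
Step 2: 204.00 CAD × 0.68 = 138.72 EUR
Implied rate USD→EUR = 1.36 × 0.68 = 0.9248
= 138.72 EUR

138.72 EUR


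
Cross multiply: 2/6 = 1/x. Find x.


Cross multiply: 2 × x = 6 × 1
2x = 6
x = 6 / 2
= 3.00

3.00


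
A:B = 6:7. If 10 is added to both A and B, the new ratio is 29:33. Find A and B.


Let A = 6k, B = 7k.
(6k + 10) / (7k + 10) = 29/33
Cross-multiply: 33(6k + 10) = 29(7k + 10)
198k + 330 = 203k + 290
198k - 203k = 290 - 330
-5k = -40
k = -40/-5 = 8
A = 6×8 = 48, B = 7×8 = 56
= A = 48, B = 56

A = 48, B = 56


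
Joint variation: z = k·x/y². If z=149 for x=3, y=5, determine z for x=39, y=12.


z = k·x/y²
Solve for k using the known point: k = z·y²/x = 149×25/3 = 3725/3 ≈ 1241.6667
Now evaluate at x=39, y=12:
z = k × 39 / 144 = (3725 × 39) / (3 × 144) = 145275/432
≈ 336.2847

336.2847


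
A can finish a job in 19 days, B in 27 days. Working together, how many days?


Rate of A = 1/19 per day
Rate of B = 1/27 per day
Combined rate = 1/19 + 1/27 = 46/513 ≈ 0.0897 per day
Days = 1 / combined rate = 513/46
≈ 11.15 days

11.15 days


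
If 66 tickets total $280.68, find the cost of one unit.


Unit rate = total / quantity
= 280.68 / 66
= $4.25 per unit

$4.25 per unit


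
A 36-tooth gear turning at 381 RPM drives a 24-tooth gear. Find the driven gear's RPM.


Gear ratio = 36:24 = 3:2
RPM_B = RPM_A × (teeth_A / teeth_B)
= 381 × (36/24)
= 571.5 RPM

571.5 RPM


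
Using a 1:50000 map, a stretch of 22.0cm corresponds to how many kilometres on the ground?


Real distance = map distance × scale
= 22.0cm × 50000
= 1100000 cm = 11000.0 m
= 11.000 km

11.000 km


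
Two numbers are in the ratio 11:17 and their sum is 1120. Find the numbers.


Let A = 11k, B = 17k.
11k + 17k = 1120
28k = 1120 → k = 1120/28 = 40
A = 11×40 = 440, B = 17×40 = 680
= A = 440, B = 680

A = 440, B = 680


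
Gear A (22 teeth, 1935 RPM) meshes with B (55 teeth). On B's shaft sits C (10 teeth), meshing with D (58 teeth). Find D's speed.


Stage 1: RPM_B = RPM_A × t_A/t_B = 1935 × 22/55 = 42570/55 = 774.00
B and C share a shaft → RPM_C = RPM_B
Stage 2: RPM_D = RPM_C × t_C/t_D = RPM_A × (t_A×t_C)/(t_B×t_D)
Overall ratio = (22×10)/(55×58) = 220/3190
RPM_D = 1935 × 220/3190 = 425700/3190
≈ 133.45 RPM

133.45 RPM


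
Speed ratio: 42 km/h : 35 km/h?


Ratio = 42:35
GCD = 7
Simplified = 6:5
Time ratio (same distance) = 5:6
Speed ratio = 6:5

6:5


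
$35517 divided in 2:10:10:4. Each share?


Total parts = 2 + 10 + 10 + 4 = 26
Part 1: 35517 × 2/26 = 2732.08
Part 2: 35517 × 10/26 = 13660.38
Part 3: 35517 × 10/26 = 13660.38
Part 4: 35517 × 4/26 = 5464.15
= Part 1: $2732.08, Part 2: $13660.38, Part 3: $13660.38, Part 4: $5464.15

Part 1: $2732.08, Part 2: $13660.38, Part 3: $13660.38, Part 4: $5464.15


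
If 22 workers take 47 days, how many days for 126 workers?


Inverse proportion: x × y = constant
k = 22 × 47 = 1034
y₂ = k / 126 = 1034 / 126
= 8.21

8.21


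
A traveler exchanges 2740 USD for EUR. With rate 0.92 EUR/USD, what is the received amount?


Amount × rate = 2740 × 0.92
= 2520.80 EUR

2520.80 EUR


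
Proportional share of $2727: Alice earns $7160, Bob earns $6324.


Total income = 7160 + 6324 = $13484
Alice: $2727 × 7160/13484 = $1448.04
Bob: $2727 × 6324/13484 = $1278.96
= Alice: $1448.04, Bob: $1278.96

Alice: $1448.04, Bob: $1278.96


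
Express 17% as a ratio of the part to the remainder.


17% means 17 parts out of 100; remainder = 83
Part : remainder = 17:83
GCD = 1
= 17:83

17:83


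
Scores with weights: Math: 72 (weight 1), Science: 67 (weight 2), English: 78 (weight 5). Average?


Numerator = 72×1 + 67×2 + 78×5
= 72 + 134 + 390
= 596
Total weight = 8
Weighted avg = 596/8
= 74.50

74.50


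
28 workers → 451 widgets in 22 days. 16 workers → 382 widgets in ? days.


Days ∝ work / workers, so d₂ = d₁ × (m₁/m₂) × (w₂/w₁)
Workers factor (inverse): 28/16 = 1.7500
Work factor (direct): 382/451 ≈ 0.8470
d₂ = 22 × 28/16 × 382/451 = (22 × 28 × 382) / (16 × 451) = 235312/7216
≈ 32.61 days

32.61 days


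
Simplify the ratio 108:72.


GCD(108, 72) = 36
108/36 : 72/36
= 3:2

3:2


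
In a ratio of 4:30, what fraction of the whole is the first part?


Total parts = 4 + 30 = 34
First part: 4/34 = 2/17
= 2/17

2/17


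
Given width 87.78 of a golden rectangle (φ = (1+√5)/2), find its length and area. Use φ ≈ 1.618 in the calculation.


φ = (1 + √5) / 2 ≈ 1.618
Length = width × φ = 87.78 × 1.618 = 142.02804
≈ 142.03
Area = width × length = 87.78 × 142.02804 = 12467.2213512 ≈ 12467.22
= Length: 142.03, Area: 12467.22

Length: 142.03, Area: 12467.22


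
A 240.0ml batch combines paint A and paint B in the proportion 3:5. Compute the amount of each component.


Total parts = 3 + 5 = 8
paint A: 240.0 × 3/8 = 90.0ml
paint B: 240.0 × 5/8 = 150.0ml
= 90.0ml and 150.0ml

90.0ml and 150.0ml


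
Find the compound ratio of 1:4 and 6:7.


Compound ratio = (1×6) : (4×7)
= 6:28
GCD = 2
= 3:14

3:14


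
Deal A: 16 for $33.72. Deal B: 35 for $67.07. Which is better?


Deal A: $33.72/16 = $2.1075/unit
Deal B: $67.07/35 = $1.9163/unit
B is cheaper per unit
= Deal B

Deal B


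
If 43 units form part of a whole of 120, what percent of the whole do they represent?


Percentage = (part / whole) × 100
= (43 / 120) × 100
≈ 35.83%

35.83%


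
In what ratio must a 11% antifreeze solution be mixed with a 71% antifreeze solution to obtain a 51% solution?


Let x parts of 11% mix with y parts of 71%.
11x + 71y = 51(x + y)
11x + 71y = 51x + 51y
x(11 - 51) = y(51 - 71)
x/y = (71 - 51)/(51 - 11) = 20/40
Simplify: 1:2
= 1:2

1:2


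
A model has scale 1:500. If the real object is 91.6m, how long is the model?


Model size = real / scale
= 91.6 / 500
= 0.1832 m

0.1832 m


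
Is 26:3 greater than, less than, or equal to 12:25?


26/3 = 8.6667
12/25 = 0.4800
8.6667 > 0.4800, so 26:3 is greater
= greater than

greater than


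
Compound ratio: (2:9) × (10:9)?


Compound ratio = (2×10) : (9×9)
= 20:81
GCD = 1
= 20:81

20:81


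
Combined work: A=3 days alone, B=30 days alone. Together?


Rate of A = 1/3 per day
Rate of B = 1/30 per day
Combined rate = 1/3 + 1/30 = 33/90 ≈ 0.3667 per day
Days = 1 / combined rate = 90/33
≈ 2.73 days

2.73 days


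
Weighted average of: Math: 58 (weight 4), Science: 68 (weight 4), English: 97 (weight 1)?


Numerator = 58×4 + 68×4 + 97×1
= 232 + 272 + 97
= 601
Total weight = 9
Weighted avg = 601/9
= 66.78

66.78


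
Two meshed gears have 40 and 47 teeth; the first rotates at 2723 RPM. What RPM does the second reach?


Gear ratio = 40:47 = 40:47
RPM_B = RPM_A × (teeth_A / teeth_B)
= 2723 × (40/47)
= 2317.4 RPM

2317.4 RPM


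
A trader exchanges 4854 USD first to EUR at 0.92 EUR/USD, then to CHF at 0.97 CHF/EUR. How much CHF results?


Step 1: 4854 USD × 0.92 = 4465.68 EUR
Step 2: 4465.68 EUR × 0.97 = 4331.71 CHF
Implied rate USD→CHF = 0.92 × 0.97 = 0.8924
= 4331.71 CHF

4331.71 CHF


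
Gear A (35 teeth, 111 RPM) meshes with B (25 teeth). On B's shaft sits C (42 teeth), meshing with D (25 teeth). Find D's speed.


Stage 1: RPM_B = RPM_A × t_A/t_B = 111 × 35/25 = 3885/25 = 155.40
B and C share a shaft → RPM_C = RPM_B
Stage 2: RPM_D = RPM_C × t_C/t_D = RPM_A × (t_A×t_C)/(t_B×t_D)
Overall ratio = (35×42)/(25×25) = 1470/625
RPM_D = 111 × 1470/625 = 163170/625
≈ 261.07 RPM

261.07 RPM


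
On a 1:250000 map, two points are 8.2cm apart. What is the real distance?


Real distance = map distance × scale
= 8.2cm × 250000
= 2050000 cm = 20500.0 m
= 20.500 km

20.500 km


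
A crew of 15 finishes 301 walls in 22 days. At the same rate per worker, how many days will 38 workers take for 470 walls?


Days ∝ work / workers, so d₂ = d₁ × (m₁/m₂) × (w₂/w₁)
Workers factor (inverse): 15/38 ≈ 0.3947
Work factor (direct): 470/301 ≈ 1.5615
d₂ = 22 × 15/38 × 470/301 = (22 × 15 × 470) / (38 × 301) = 155100/11438
≈ 13.56 days

13.56 days


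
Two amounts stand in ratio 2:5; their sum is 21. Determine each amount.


Let A = 2k, B = 5k.
2k + 5k = 21
7k = 21 → k = 21/7 = 3
A = 2×3 = 6, B = 5×3 = 15
= A = 6, B = 15

A = 6, B = 15


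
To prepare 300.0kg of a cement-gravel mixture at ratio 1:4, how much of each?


Total parts = 1 + 4 = 5
cement: 300.0 × 1/5 = 60.0kg
gravel: 300.0 × 4/5 = 240.0kg
= 60.0kg and 240.0kg

60.0kg and 240.0kg


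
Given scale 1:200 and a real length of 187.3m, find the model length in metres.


Model size = real / scale
= 187.3 / 200
= 0.9365 m

0.9365 m


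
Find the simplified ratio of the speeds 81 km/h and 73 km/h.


Ratio = 81:73
GCD = 1
Simplified = 81:73
Time ratio (same distance) = 73:81
Speed ratio = 81:73

81:73


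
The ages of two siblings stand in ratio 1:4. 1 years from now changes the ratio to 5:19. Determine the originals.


Let A = 1k, B = 4k.
(1k + 1) / (4k + 1) = 5/19
Cross-multiply: 19(1k + 1) = 5(4k + 1)
19k + 19 = 20k + 5
19k - 20k = 5 - 19
-1k = -14
k = -14/-1 = 14
A = 1×14 = 14, B = 4×14 = 56
= A = 14, B = 56

A = 14, B = 56


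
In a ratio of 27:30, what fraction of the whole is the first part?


Total parts = 27 + 30 = 57
First part: 27/57 = 9/19
= 9/19

9/19


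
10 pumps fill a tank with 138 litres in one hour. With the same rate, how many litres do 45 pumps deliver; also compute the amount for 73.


Direct proportion: y/x = constant
k = 138/10 = 13.8000
y at x=45: k × 45 = 138 × 45 / 10 = 6210/10 = 621.00
y at x=73: k × 73 = 138 × 73 / 10 = 10074/10 = 1007.40
= 621.00 and 1007.40

621.00 and 1007.40


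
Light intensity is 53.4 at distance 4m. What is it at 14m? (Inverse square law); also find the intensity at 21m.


I₁d₁² = I₂d₂²
I at 14m = 53.4 × (4/14)² = 53.4 × 16/196 = 854.4/196 ≈ 4.3592
I at 21m = 53.4 × (4/21)² = 53.4 × 16/441 = 854.4/441 ≈ 1.9374
= 4.3592 and 1.9374

4.3592 and 1.9374


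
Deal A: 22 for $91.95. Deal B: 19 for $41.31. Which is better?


Deal A: $91.95/22 = $4.1795/unit
Deal B: $41.31/19 = $2.1742/unit
B is cheaper per unit
= Deal B

Deal B


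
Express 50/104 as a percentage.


Percentage = (part / whole) × 100
= (50 / 104) × 100
≈ 48.08%

48.08%


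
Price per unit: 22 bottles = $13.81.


Unit rate = total / quantity
= 13.81 / 22
= $0.63 per unit

$0.63 per unit


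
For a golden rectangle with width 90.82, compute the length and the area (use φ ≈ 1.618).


φ = (1 + √5) / 2 ≈ 1.618
Length = width × φ = 90.82 × 1.618 = 146.94676
≈ 146.95
Area = width × length = 90.82 × 146.94676 = 13345.7047432 ≈ 13345.70
= Length: 146.95, Area: 13345.70

Length: 146.95, Area: 13345.70


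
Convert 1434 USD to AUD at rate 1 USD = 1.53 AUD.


Amount × rate = 1434 × 1.53
= 2194.02 AUD

2194.02 AUD


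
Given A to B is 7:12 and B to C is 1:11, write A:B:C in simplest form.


Match B: multiply A:B by 1 → 7:12
Multiply B:C by 12 → 12:132
Combined: 7:12:132
GCD = 1
= 7:12:132

7:12:132


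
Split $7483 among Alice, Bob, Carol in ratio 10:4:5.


Total parts = 10 + 4 + 5 = 19
Alice: 7483 × 10/19 = 3938.42
Bob: 7483 × 4/19 = 1575.37
Carol: 7483 × 5/19 = 1969.21
= Alice: $3938.42, Bob: $1575.37, Carol: $1969.21

Alice: $3938.42, Bob: $1575.37, Carol: $1969.21


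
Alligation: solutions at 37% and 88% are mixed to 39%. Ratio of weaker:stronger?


Let x parts of 37% mix with y parts of 88%.
37x + 88y = 39(x + y)
37x + 88y = 39x + 39y
x(37 - 39) = y(39 - 88)
x/y = (88 - 39)/(39 - 37) = 49/2
Simplify: 49:2
= 49:2

49:2


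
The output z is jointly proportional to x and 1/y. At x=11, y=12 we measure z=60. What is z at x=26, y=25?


z = k·x/y
Solve for k using the known point: k = z·y/x = 60×12/11 = 720/11 ≈ 65.4545
Now evaluate at x=26, y=25:
z = k × 26 / 25 = (720 × 26) / (11 × 25) = 18720/275
≈ 68.0727

68.0727


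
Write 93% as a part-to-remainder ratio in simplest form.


93% means 93 parts out of 100; remainder = 7
Part : remainder = 93:7
GCD = 1
= 93:7

93:7


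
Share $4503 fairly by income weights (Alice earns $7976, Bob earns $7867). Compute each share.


Total income = 7976 + 7867 = $15843
Alice: $4503 × 7976/15843 = $2266.99
Bob: $4503 × 7867/15843 = $2236.01
= Alice: $2266.99, Bob: $2236.01

Alice: $2266.99, Bob: $2236.01


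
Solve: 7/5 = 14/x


Cross multiply: 7 × x = 5 × 14
7x = 70
x = 70 / 7
= 10.00

10.00


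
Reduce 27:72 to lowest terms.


GCD(27, 72) = 9
27/9 : 72/9
= 3:8

3:8


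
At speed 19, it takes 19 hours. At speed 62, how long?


Inverse proportion: x × y = constant
k = 19 × 19 = 361
y₂ = k / 62 = 361 / 62
= 5.82

5.82


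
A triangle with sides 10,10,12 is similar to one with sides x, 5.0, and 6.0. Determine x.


Scale factor = 5.0/10 = 0.5
Missing side = 10 × 0.5
= 5.0

5.0


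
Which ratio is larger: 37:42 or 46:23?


37/42 = 0.8810
46/23 = 2.0000
0.8810 < 2.0000, so 37:42 is less
= 46:23

46:23


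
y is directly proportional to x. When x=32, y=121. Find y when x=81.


Direct proportion: y/x = constant
k = 121/32 ≈ 3.7813
y₂ = k × 81 = 121 × 81 / 32 = 9801/32
≈ 306.28

306.28


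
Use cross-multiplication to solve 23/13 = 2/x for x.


Cross multiply: 23 × x = 13 × 2
23x = 26
x = 26 / 23
= 1.13

1.13


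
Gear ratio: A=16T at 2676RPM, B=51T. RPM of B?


Gear ratio = 16:51 = 16:51
RPM_B = RPM_A × (teeth_A / teeth_B)
= 2676 × (16/51)
= 839.5 RPM

839.5 RPM


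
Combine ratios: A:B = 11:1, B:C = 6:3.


Match B: multiply A:B by 6 → 66:6
Multiply B:C by 1 → 6:3
Combined: 66:6:3
GCD = 3
= 22:2:1

22:2:1


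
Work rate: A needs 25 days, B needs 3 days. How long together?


Rate of A = 1/25 per day
Rate of B = 1/3 per day
Combined rate = 1/25 + 1/3 = 28/75 ≈ 0.3733 per day
Days = 1 / combined rate = 75/28
≈ 2.68 days

2.68 days


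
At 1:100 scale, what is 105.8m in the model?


Model size = real / scale
= 105.8 / 100
= 1.0580 m

1.0580 m


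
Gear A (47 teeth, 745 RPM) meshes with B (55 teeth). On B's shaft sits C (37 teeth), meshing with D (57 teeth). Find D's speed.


Stage 1: RPM_B = RPM_A × t_A/t_B = 745 × 47/55 = 35015/55 ≈ 636.64
B and C share a shaft → RPM_C = RPM_B
Stage 2: RPM_D = RPM_C × t_C/t_D = RPM_A × (t_A×t_C)/(t_B×t_D)
Overall ratio = (47×37)/(55×57) = 1739/3135
RPM_D = 745 × 1739/3135 = 1295555/3135
≈ 413.26 RPM

413.26 RPM


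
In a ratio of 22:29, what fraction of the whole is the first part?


Total parts = 22 + 29 = 51
First part: 22/51 = 22/51
= 22/51

22/51


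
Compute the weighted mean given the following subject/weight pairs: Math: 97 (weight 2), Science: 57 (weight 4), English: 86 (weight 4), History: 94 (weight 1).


Numerator = 97×2 + 57×4 + 86×4 + 94×1
= 194 + 228 + 344 + 94
= 860
Total weight = 11
Weighted avg = 860/11
= 78.18

78.18


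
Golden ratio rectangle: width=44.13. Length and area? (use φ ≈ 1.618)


φ = (1 + √5) / 2 ≈ 1.618
Length = width × φ = 44.13 × 1.618 = 71.40234
≈ 71.40
Area = width × length = 44.13 × 71.40234 = 3150.9852642 ≈ 3150.99
= Length: 71.40, Area: 3150.99

Length: 71.40, Area: 3150.99


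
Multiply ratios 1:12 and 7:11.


Compound ratio = (1×7) : (12×11)
= 7:132
GCD = 1
= 7:132

7:132


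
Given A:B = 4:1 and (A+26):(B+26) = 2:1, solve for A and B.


Let A = 4k, B = 1k.
(4k + 26) / (1k + 26) = 2/1
Cross-multiply: 1(4k + 26) = 2(1k + 26)
4k + 26 = 2k + 52
4k - 2k = 52 - 26
2k = 26
k = 26/2 = 13
A = 4×13 = 52, B = 1×13 = 13
= A = 52, B = 13

A = 52, B = 13


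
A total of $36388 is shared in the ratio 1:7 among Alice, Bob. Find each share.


Total parts = 1 + 7 = 8
Alice: 36388 × 1/8 = 4548.50
Bob: 36388 × 7/8 = 31839.50
= Alice: $4548.50, Bob: $31839.50

Alice: $4548.50, Bob: $31839.50


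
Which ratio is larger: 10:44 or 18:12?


10/44 = 0.2273
18/12 = 1.5000
0.2273 < 1.5000, so 10:44 is less
= 18:12

18:12


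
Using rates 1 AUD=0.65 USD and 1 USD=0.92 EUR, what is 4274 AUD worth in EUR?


Step 1: 4274 AUD × 0.65 = 2778.10 USD
Step 2: 2778.10 USD × 0.92 = 2555.85 EUR
Implied rate AUD→EUR = 0.65 × 0.92 = 0.5980
= 2555.85 EUR

2555.85 EUR


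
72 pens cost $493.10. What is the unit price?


Unit rate = total / quantity
= 493.10 / 72
= $6.85 per unit

$6.85 per unit


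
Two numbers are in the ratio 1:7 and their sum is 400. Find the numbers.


Let A = 1k, B = 7k.
1k + 7k = 400
8k = 400 → k = 400/8 = 50
A = 1×50 = 50, B = 7×50 = 350
= A = 50, B = 350

A = 50, B = 350


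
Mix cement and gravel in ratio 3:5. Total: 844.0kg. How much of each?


Total parts = 3 + 5 = 8
cement: 844.0 × 3/8 = 316.5kg
gravel: 844.0 × 5/8 = 527.5kg
= 316.5kg and 527.5kg

316.5kg and 527.5kg


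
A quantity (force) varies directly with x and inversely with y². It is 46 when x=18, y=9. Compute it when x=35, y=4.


z = k·x/y²
Solve for k using the known point: k = z·y²/x = 46×81/18 = 3726/18 = 207.0000
Now evaluate at x=35, y=4:
z = k × 35 / 16 = (3726 × 35) / (18 × 16) = 130410/288
= 452.8125

452.8125


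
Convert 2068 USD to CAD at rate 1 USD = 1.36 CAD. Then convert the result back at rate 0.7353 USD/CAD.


Amount × rate = 2068 × 1.36 = 2812.48 CAD
Round-trip: 2812.48 × 0.7353 = 2068.02 USD
= 2812.48 CAD, then 2068.02 USD

2812.48 CAD, then 2068.02 USD


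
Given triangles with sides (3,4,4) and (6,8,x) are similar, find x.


Scale factor = 6/3 = 2
Missing side = 4 × 2
= 8.0

8.0


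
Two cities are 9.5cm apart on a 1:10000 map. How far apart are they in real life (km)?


Real distance = map distance × scale
= 9.5cm × 10000
= 95000 cm = 950.0 m
= 0.950 km

0.950 km


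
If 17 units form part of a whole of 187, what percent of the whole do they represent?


Percentage = (part / whole) × 100
= (17 / 187) × 100
≈ 9.09%

9.09%


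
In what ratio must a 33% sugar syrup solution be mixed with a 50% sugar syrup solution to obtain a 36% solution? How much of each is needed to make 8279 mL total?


Let x parts of 33% mix with y parts of 50%.
33x + 50y = 36(x + y)
33x + 50y = 36x + 36y
x(33 - 36) = y(36 - 50)
x/y = (50 - 36)/(36 - 33) = 14/3
Simplify: 14:3
Total parts = 17; one part = 8279/17 = 487.00 mL
33% solution: 14×487.00 = 6818.00 mL
50% solution: 3×487.00 = 1461.00 mL
= ratio 14:3; 6818.00 mL and 1461.00 mL

ratio 14:3; 6818.00 mL and 1461.00 mL


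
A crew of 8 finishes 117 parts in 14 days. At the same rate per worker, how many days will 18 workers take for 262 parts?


Days ∝ work / workers, so d₂ = d₁ × (m₁/m₂) × (w₂/w₁)
Workers factor (inverse): 8/18 ≈ 0.4444
Work factor (direct): 262/117 ≈ 2.2393
d₂ = 14 × 8/18 × 262/117 = (14 × 8 × 262) / (18 × 117) = 29344/2106
≈ 13.93 days

13.93 days


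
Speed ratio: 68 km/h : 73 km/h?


Ratio = 68:73
GCD = 1
Simplified = 68:73
Time ratio (same distance) = 73:68
Speed ratio = 68:73

68:73


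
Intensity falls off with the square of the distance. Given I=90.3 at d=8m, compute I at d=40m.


I₁d₁² = I₂d₂²
I₂ = I₁ × (d₁/d₂)²
= 90.3 × (8/40)²
= 90.3 × 64/1600
= 5779.2/1600
= 3.6120

3.6120


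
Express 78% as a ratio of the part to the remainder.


78% means 78 parts out of 100; remainder = 22
Part : remainder = 78:22
GCD = 2
= 39:11

39:11


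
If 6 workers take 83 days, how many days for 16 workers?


Inverse proportion: x × y = constant
k = 6 × 83 = 498
y₂ = k / 16 = 498 / 16
= 31.13

31.13


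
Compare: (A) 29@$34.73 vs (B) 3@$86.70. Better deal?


Deal A: $34.73/29 = $1.1976/unit
Deal B: $86.70/3 = $28.9000/unit
A is cheaper per unit
= Deal A

Deal A


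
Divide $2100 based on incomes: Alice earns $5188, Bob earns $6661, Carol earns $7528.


Total income = 5188 + 6661 + 7528 = $19377
Alice: $2100 × 5188/19377 = $562.25
Bob: $2100 × 6661/19377 = $721.89
Carol: $2100 × 7528/19377 = $815.85
= Alice: $562.25, Bob: $721.89, Carol: $815.85

Alice: $562.25, Bob: $721.89, Carol: $815.85


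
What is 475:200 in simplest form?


GCD(475, 200) = 25
475/25 : 200/25
= 19:8

19:8


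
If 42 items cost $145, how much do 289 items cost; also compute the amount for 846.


Direct proportion: y/x = constant
k = 145/42 ≈ 3.4524
y at x=289: k × 289 = 145 × 289 / 42 = 41905/42 ≈ 997.74
y at x=846: k × 846 = 145 × 846 / 42 = 122670/42 ≈ 2920.71
= 997.74 and 2920.71

997.74 and 2920.71


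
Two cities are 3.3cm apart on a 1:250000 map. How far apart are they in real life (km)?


Real distance = map distance × scale
= 3.3cm × 250000
= 825000 cm = 8250.0 m
= 8.250 km

8.250 km


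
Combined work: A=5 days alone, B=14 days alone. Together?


Rate of A = 1/5 per day
Rate of B = 1/14 per day
Combined rate = 1/5 + 1/14 = 19/70 ≈ 0.2714 per day
Days = 1 / combined rate = 70/19
≈ 3.68 days

3.68 days


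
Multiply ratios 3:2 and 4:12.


Compound ratio = (3×4) : (2×12)
= 12:24
GCD = 12
= 1:2

1:2


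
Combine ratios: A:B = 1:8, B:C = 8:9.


Match B: multiply A:B by 8 → 8:64
Multiply B:C by 8 → 64:72
Combined: 8:64:72
GCD = 8
= 1:8:9

1:8:9


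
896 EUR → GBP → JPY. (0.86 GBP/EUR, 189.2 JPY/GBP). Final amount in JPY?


Step 1: 896 EUR × 0.86 = 770.56 GBP
Step 2: 770.56 GBP × 189.2 = 145789.95 JPY
Implied rate EUR→JPY = 0.86 × 189.2 = 162.7120
= 145789.95 JPY

145789.95 JPY


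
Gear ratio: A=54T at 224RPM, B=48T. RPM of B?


Gear ratio = 54:48 = 9:8
RPM_B = RPM_A × (teeth_A / teeth_B)
= 224 × (54/48)
= 252.0 RPM

252.0 RPM


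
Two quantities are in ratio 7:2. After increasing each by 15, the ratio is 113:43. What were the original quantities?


Let A = 7k, B = 2k.
(7k + 15) / (2k + 15) = 113/43
Cross-multiply: 43(7k + 15) = 113(2k + 15)
301k + 645 = 226k + 1695
301k - 226k = 1695 - 645
75k = 1050
k = 1050/75 = 14
A = 7×14 = 98, B = 2×14 = 28
= A = 98, B = 28

A = 98, B = 28


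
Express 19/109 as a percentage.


Percentage = (part / whole) × 100
= (19 / 109) × 100
≈ 17.43%

17.43%


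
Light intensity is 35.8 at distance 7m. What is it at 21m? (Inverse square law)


I₁d₁² = I₂d₂²
I₂ = I₁ × (d₁/d₂)²
= 35.8 × (7/21)²
= 35.8 × 49/441
= 1754.2/441
≈ 3.9778

3.9778


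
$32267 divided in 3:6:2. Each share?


Total parts = 3 + 6 + 2 = 11
Part 1: 32267 × 3/11 = 8800.09
Part 2: 32267 × 6/11 = 17600.18
Part 3: 32267 × 2/11 = 5866.73
= Part 1: $8800.09, Part 2: $17600.18, Part 3: $5866.73

Part 1: $8800.09, Part 2: $17600.18, Part 3: $5866.73


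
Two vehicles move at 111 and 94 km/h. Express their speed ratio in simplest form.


Ratio = 111:94
GCD = 1
Simplified = 111:94
Time ratio (same distance) = 94:111
Speed ratio = 111:94

111:94


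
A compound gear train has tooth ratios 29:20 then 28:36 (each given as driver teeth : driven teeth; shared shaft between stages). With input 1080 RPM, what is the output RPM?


Stage 1: RPM_B = RPM_A × t_A/t_B = 1080 × 29/20 = 31320/20 = 1566.00
B and C share a shaft → RPM_C = RPM_B
Stage 2: RPM_D = RPM_C × t_C/t_D = RPM_A × (t_A×t_C)/(t_B×t_D)
Overall ratio = (29×28)/(20×36) = 812/720
RPM_D = 1080 × 812/720 = 876960/720
= 1218.00 RPM

1218.00 RPM


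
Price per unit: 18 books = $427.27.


Unit rate = total / quantity
= 427.27 / 18
= $23.74 per unit

$23.74 per unit


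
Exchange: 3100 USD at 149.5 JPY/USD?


Amount × rate = 3100 × 149.5
= 463450.00 JPY

463450.00 JPY


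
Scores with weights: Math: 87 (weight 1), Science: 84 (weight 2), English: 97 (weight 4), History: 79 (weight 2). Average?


Numerator = 87×1 + 84×2 + 97×4 + 79×2
= 87 + 168 + 388 + 158
= 801
Total weight = 9
Weighted avg = 801/9
= 89.00

89.00


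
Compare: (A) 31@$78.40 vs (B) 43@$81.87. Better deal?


Deal A: $78.40/31 = $2.5290/unit
Deal B: $81.87/43 = $1.9040/unit
B is cheaper per unit
= Deal B

Deal B


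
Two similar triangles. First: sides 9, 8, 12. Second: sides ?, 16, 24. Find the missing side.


Scale factor = 16/8 = 2
Missing side = 9 × 2
= 18.0

18.0


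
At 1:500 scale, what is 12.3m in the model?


Model size = real / scale
= 12.3 / 500
= 0.0246 m

0.0246 m


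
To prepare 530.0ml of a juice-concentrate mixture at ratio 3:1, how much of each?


Total parts = 3 + 1 = 4
juice: 530.0 × 3/4 = 397.5ml
concentrate: 530.0 × 1/4 = 132.5ml
= 397.5ml and 132.5ml

397.5ml and 132.5ml


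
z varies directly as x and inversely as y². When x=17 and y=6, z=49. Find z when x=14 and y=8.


z = k·x/y²
Solve for k using the known point: k = z·y²/x = 49×36/17 = 1764/17 ≈ 103.7647
Now evaluate at x=14, y=8:
z = k × 14 / 64 = (1764 × 14) / (17 × 64) = 24696/1088
≈ 22.6985

22.6985


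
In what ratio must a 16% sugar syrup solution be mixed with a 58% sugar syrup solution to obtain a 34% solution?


Let x parts of 16% mix with y parts of 58%.
16x + 58y = 34(x + y)
16x + 58y = 34x + 34y
x(16 - 34) = y(34 - 58)
x/y = (58 - 34)/(34 - 16) = 24/18
Simplify: 4:3
= 4:3

4:3


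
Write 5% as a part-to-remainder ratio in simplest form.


5% means 5 parts out of 100; remainder = 95
Part : remainder = 5:95
GCD = 5
= 1:19

1:19


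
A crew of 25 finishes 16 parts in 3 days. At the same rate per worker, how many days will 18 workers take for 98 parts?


Days ∝ work / workers, so d₂ = d₁ × (m₁/m₂) × (w₂/w₁)
Workers factor (inverse): 25/18 ≈ 1.3889
Work factor (direct): 98/16 = 6.1250
d₂ = 3 × 25/18 × 98/16 = (3 × 25 × 98) / (18 × 16) = 7350/288
≈ 25.52 days

25.52 days


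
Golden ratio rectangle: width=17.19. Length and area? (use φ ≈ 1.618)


φ = (1 + √5) / 2 ≈ 1.618
Length = width × φ = 17.19 × 1.618 = 27.81342
≈ 27.81
Area = width × length = 17.19 × 27.81342 = 478.1126898 ≈ 478.11
= Length: 27.81, Area: 478.11

Length: 27.81, Area: 478.11


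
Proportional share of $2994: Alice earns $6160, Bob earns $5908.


Total income = 6160 + 5908 = $12068
Alice: $2994 × 6160/12068 = $1528.26
Bob: $2994 × 5908/12068 = $1465.74
= Alice: $1528.26, Bob: $1465.74

Alice: $1528.26, Bob: $1465.74


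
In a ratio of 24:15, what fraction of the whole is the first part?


Total parts = 24 + 15 = 39
First part: 24/39 = 8/13
= 8/13

8/13


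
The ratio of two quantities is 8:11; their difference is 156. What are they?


Let A = 8k, B = 11k.
11k - 8k = 156
3k = 156 → k = 156/3 = 52
A = 8×52 = 416, B = 11×52 = 572
= A = 416, B = 572

A = 416, B = 572


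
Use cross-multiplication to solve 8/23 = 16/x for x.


Cross multiply: 8 × x = 23 × 16
8x = 368
x = 368 / 8
= 46.00

46.00


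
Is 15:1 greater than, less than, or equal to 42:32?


15/1 = 15.0000
42/32 = 1.3125
15.0000 > 1.3125, so 15:1 is greater
= greater than

greater than


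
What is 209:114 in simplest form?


GCD(209, 114) = 19
209/19 : 114/19
= 11:6

11:6


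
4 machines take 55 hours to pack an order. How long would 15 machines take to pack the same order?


Inverse proportion: x × y = constant
k = 4 × 55 = 220
y₂ = k / 15 = 220 / 15
= 14.67

14.67


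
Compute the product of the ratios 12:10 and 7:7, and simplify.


Compound ratio = (12×7) : (10×7)
= 84:70
GCD = 14
= 6:5

6:5


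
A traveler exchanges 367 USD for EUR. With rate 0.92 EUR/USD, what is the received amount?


Amount × rate = 367 × 0.92
= 337.64 EUR

337.64 EUR


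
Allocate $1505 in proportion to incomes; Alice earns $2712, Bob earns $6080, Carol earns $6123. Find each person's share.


Total income = 2712 + 6080 + 6123 = $14915
Alice: $1505 × 2712/14915 = $273.65
Bob: $1505 × 6080/14915 = $613.50
Carol: $1505 × 6123/14915 = $617.84
= Alice: $273.65, Bob: $613.50, Carol: $617.84

Alice: $273.65, Bob: $613.50, Carol: $617.84


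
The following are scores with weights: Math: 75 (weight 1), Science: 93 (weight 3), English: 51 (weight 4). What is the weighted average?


Numerator = 75×1 + 93×3 + 51×4
= 75 + 279 + 204
= 558
Total weight = 8
Weighted avg = 558/8
= 69.75

69.75


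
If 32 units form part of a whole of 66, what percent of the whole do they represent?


Percentage = (part / whole) × 100
= (32 / 66) × 100
≈ 48.48%

48.48%


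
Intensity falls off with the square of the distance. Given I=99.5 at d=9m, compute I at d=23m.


I₁d₁² = I₂d₂²
I₂ = I₁ × (d₁/d₂)²
= 99.5 × (9/23)²
= 99.5 × 81/529
= 8059.5/529
≈ 15.2353

15.2353


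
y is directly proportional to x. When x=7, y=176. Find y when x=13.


Direct proportion: y/x = constant
k = 176/7 ≈ 25.1429
y₂ = k × 13 = 176 × 13 / 7 = 2288/7
≈ 326.86

326.86


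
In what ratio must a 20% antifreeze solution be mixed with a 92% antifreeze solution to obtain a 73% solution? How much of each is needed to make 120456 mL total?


Let x parts of 20% mix with y parts of 92%.
20x + 92y = 73(x + y)
20x + 92y = 73x + 73y
x(20 - 73) = y(73 - 92)
x/y = (92 - 73)/(73 - 20) = 19/53
Simplify: 19:53
Total parts = 72; one part = 120456/72 = 1673.00 mL
20% solution: 19×1673.00 = 31787.00 mL
92% solution: 53×1673.00 = 88669.00 mL
= ratio 19:53; 31787.00 mL and 88669.00 mL

ratio 19:53; 31787.00 mL and 88669.00 mL


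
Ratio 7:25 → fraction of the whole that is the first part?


Total parts = 7 + 25 = 32
First part: 7/32 = 7/32
= 7/32

7/32


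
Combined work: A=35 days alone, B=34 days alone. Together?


Rate of A = 1/35 per day
Rate of B = 1/34 per day
Combined rate = 1/35 + 1/34 = 69/1190 ≈ 0.0580 per day
Days = 1 / combined rate = 1190/69
≈ 17.25 days

17.25 days


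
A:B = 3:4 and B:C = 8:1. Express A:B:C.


Match B: multiply A:B by 8 → 24:32
Multiply B:C by 4 → 32:4
Combined: 24:32:4
GCD = 4
= 6:8:1

6:8:1


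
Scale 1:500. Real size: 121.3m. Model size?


Model size = real / scale
= 121.3 / 500
= 0.2426 m

0.2426 m


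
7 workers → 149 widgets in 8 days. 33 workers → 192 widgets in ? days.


Days ∝ work / workers, so d₂ = d₁ × (m₁/m₂) × (w₂/w₁)
Workers factor (inverse): 7/33 ≈ 0.2121
Work factor (direct): 192/149 ≈ 1.2886
d₂ = 8 × 7/33 × 192/149 = (8 × 7 × 192) / (33 × 149) = 10752/4917
≈ 2.19 days

2.19 days


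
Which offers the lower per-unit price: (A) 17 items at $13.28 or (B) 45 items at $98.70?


Deal A: $13.28/17 = $0.7812/unit
Deal B: $98.70/45 = $2.1933/unit
A is cheaper per unit
= Deal A

Deal A


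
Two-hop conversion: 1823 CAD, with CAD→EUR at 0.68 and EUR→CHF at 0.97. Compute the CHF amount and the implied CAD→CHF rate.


Step 1: 1823 CAD × 0.68 = 1239.64 EUR
Step 2: 1239.64 EUR × 0.97 = 1202.45 CHF
Implied rate CAD→CHF = 0.68 × 0.97 = 0.6596
= 1202.45 CHF; implied rate 0.6596 CHF/CAD

1202.45 CHF; implied rate 0.6596 CHF/CAD


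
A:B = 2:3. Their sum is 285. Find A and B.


Let A = 2k, B = 3k.
2k + 3k = 285
5k = 285 → k = 285/5 = 57
A = 2×57 = 114, B = 3×57 = 171
= A = 114, B = 171

A = 114, B = 171


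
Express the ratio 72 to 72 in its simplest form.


GCD(72, 72) = 72
72/72 : 72/72
= 1:1

1:1


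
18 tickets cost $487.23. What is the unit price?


Unit rate = total / quantity
= 487.23 / 18
= $27.07 per unit

$27.07 per unit


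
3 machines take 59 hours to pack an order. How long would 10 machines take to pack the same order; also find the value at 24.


Inverse proportion: x × y = constant
k = 3 × 59 = 177
At x=10: k/10 = 17.70
At x=24: k/24 = 7.38
= 17.70 and 7.38

17.70 and 7.38


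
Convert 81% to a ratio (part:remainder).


81% means 81 parts out of 100; remainder = 19
Part : remainder = 81:19
GCD = 1
= 81:19

81:19


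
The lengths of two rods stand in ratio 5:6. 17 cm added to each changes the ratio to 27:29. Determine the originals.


Let A = 5k, B = 6k.
(5k + 17) / (6k + 17) = 27/29
Cross-multiply: 29(5k + 17) = 27(6k + 17)
145k + 493 = 162k + 459
145k - 162k = 459 - 493
-17k = -34
k = -34/-17 = 2
A = 5×2 = 10, B = 6×2 = 12
= A = 10, B = 12

A = 10, B = 12


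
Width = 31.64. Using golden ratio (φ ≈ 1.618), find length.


φ = (1 + √5) / 2 ≈ 1.618
Length = width × φ = 31.64 × 1.618 = 51.19352
≈ 51.19

51.19


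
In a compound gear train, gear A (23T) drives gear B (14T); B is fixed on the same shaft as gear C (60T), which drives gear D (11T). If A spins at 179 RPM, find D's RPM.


Stage 1: RPM_B = RPM_A × t_A/t_B = 179 × 23/14 = 4117/14 ≈ 294.07
B and C share a shaft → RPM_C = RPM_B
Stage 2: RPM_D = RPM_C × t_C/t_D = RPM_A × (t_A×t_C)/(t_B×t_D)
Overall ratio = (23×60)/(14×11) = 1380/154
RPM_D = 179 × 1380/154 = 247020/154
≈ 1604.03 RPM

1604.03 RPM


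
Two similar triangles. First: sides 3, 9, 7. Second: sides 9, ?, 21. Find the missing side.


Scale factor = 9/3 = 3
Missing side = 9 × 3
= 27.0

27.0


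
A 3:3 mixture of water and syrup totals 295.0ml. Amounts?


Total parts = 3 + 3 = 6
water: 295.0 × 3/6 = 147.5ml
syrup: 295.0 × 3/6 = 147.5ml
= 147.5ml and 147.5ml

147.5ml and 147.5ml


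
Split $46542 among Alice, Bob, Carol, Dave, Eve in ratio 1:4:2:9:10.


Total parts = 1 + 4 + 2 + 9 + 10 = 26
Alice: 46542 × 1/26 = 1790.08
Bob: 46542 × 4/26 = 7160.31
Carol: 46542 × 2/26 = 3580.15
Dave: 46542 × 9/26 = 16110.69
Eve: 46542 × 10/26 = 17900.77
= Alice: $1790.08, Bob: $7160.31, Carol: $3580.15, Dave: $16110.69, Eve: $17900.77

Alice: $1790.08, Bob: $7160.31, Carol: $3580.15, Dave: $16110.69, Eve: $17900.77


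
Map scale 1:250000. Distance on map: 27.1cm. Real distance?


Real distance = map distance × scale
= 27.1cm × 250000
= 6775000 cm = 67750.0 m
= 67.750 km

67.750 km


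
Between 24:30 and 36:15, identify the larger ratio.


24/30 = 0.8000
36/15 = 2.4000
0.8000 < 2.4000, so 24:30 is less
= 36:15

36:15


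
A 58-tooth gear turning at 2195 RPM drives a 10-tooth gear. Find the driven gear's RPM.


Gear ratio = 58:10 = 29:5
RPM_B = RPM_A × (teeth_A / teeth_B)
= 2195 × (58/10)
= 12731.0 RPM

12731.0 RPM


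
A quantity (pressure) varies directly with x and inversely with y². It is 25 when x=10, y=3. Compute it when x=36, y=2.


z = k·x/y²
Solve for k using the known point: k = z·y²/x = 25×9/10 = 225/10 = 22.5000
Now evaluate at x=36, y=2:
z = k × 36 / 4 = (225 × 36) / (10 × 4) = 8100/40
= 202.5000

202.5000


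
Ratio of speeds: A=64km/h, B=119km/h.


Ratio = 64:119
GCD = 1
Simplified = 64:119
Time ratio (same distance) = 119:64
Speed ratio = 64:119

64:119


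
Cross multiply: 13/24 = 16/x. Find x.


Cross multiply: 13 × x = 24 × 16
13x = 384
x = 384 / 13
= 29.54

29.54


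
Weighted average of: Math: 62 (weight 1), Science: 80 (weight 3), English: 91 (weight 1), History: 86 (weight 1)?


Numerator = 62×1 + 80×3 + 91×1 + 86×1
= 62 + 240 + 91 + 86
= 479
Total weight = 6
Weighted avg = 479/6
= 79.83

79.83


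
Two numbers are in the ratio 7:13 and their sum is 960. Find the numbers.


Let A = 7k, B = 13k.
7k + 13k = 960
20k = 960 → k = 960/20 = 48
A = 7×48 = 336, B = 13×48 = 624
= A = 336, B = 624

A = 336, B = 624


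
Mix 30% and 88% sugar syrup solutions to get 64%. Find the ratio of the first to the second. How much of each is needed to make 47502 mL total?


Let x parts of 30% mix with y parts of 88%.
30x + 88y = 64(x + y)
30x + 88y = 64x + 64y
x(30 - 64) = y(64 - 88)
x/y = (88 - 64)/(64 - 30) = 24/34
Simplify: 12:17
Total parts = 29; one part = 47502/29 = 1638.00 mL
30% solution: 12×1638.00 = 19656.00 mL
88% solution: 17×1638.00 = 27846.00 mL
= ratio 12:17; 19656.00 mL and 27846.00 mL

ratio 12:17; 19656.00 mL and 27846.00 mL


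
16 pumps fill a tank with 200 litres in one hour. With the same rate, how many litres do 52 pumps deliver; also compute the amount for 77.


Direct proportion: y/x = constant
k = 200/16 = 12.5000
y at x=52: k × 52 = 200 × 52 / 16 = 10400/16 = 650.00
y at x=77: k × 77 = 200 × 77 / 16 = 15400/16 = 962.50
= 650.00 and 962.50

650.00 and 962.50


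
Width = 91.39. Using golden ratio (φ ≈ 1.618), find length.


φ = (1 + √5) / 2 ≈ 1.618
Length = width × φ = 91.39 × 1.618 = 147.86902
≈ 147.87

147.87


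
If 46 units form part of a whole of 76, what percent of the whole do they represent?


Percentage = (part / whole) × 100
= (46 / 76) × 100
≈ 60.53%

60.53%


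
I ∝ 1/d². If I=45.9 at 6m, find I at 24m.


I₁d₁² = I₂d₂²
I₂ = I₁ × (d₁/d₂)²
= 45.9 × (6/24)²
= 45.9 × 36/576
= 1652.4/576
≈ 2.8688

2.8688


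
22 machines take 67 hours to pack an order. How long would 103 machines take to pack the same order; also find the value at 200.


Inverse proportion: x × y = constant
k = 22 × 67 = 1474
At x=103: k/103 = 14.31
At x=200: k/200 = 7.37
= 14.31 and 7.37

14.31 and 7.37


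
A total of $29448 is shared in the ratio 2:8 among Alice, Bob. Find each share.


Total parts = 2 + 8 = 10
Alice: 29448 × 2/10 = 5889.60
Bob: 29448 × 8/10 = 23558.40
= Alice: $5889.60, Bob: $23558.40

Alice: $5889.60, Bob: $23558.40


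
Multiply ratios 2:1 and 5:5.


Compound ratio = (2×5) : (1×5)
= 10:5
GCD = 5
= 2:1

2:1


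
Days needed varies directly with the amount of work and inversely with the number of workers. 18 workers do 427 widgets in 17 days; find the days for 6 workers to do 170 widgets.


Days ∝ work / workers, so d₂ = d₁ × (m₁/m₂) × (w₂/w₁)
Workers factor (inverse): 18/6 = 3.0000
Work factor (direct): 170/427 ≈ 0.3981
d₂ = 17 × 18/6 × 170/427 = (17 × 18 × 170) / (6 × 427) = 52020/2562
≈ 20.30 days

20.30 days


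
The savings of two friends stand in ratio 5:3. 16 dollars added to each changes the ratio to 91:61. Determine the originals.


Let A = 5k, B = 3k.
(5k + 16) / (3k + 16) = 91/61
Cross-multiply: 61(5k + 16) = 91(3k + 16)
305k + 976 = 273k + 1456
305k - 273k = 1456 - 976
32k = 480
k = 480/32 = 15
A = 5×15 = 75, B = 3×15 = 45
= A = 75, B = 45

A = 75, B = 45


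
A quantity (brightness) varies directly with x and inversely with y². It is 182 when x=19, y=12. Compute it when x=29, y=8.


z = k·x/y²
Solve for k using the known point: k = z·y²/x = 182×144/19 = 26208/19 ≈ 1379.3684
Now evaluate at x=29, y=8:
z = k × 29 / 64 = (26208 × 29) / (19 × 64) = 760032/1216
≈ 625.0263

625.0263


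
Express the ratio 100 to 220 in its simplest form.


GCD(100, 220) = 20
100/20 : 220/20
= 5:11

5:11


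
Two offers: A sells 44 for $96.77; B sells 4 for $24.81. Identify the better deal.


Deal A: $96.77/44 = $2.1993/unit
Deal B: $24.81/4 = $6.2025/unit
A is cheaper per unit
= Deal A

Deal A


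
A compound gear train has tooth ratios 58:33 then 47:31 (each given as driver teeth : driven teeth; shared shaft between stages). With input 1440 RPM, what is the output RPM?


Stage 1: RPM_B = RPM_A × t_A/t_B = 1440 × 58/33 = 83520/33 ≈ 2530.91
B and C share a shaft → RPM_C = RPM_B
Stage 2: RPM_D = RPM_C × t_C/t_D = RPM_A × (t_A×t_C)/(t_B×t_D)
Overall ratio = (58×47)/(33×31) = 2726/1023
RPM_D = 1440 × 2726/1023 = 3925440/1023
≈ 3837.18 RPM

3837.18 RPM


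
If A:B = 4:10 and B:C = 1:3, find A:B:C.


Match B: multiply A:B by 1 → 4:10
Multiply B:C by 10 → 10:30
Combined: 4:10:30
GCD = 2
= 2:5:15

2:5:15


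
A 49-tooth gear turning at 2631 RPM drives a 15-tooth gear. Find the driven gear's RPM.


Gear ratio = 49:15 = 49:15
RPM_B = RPM_A × (teeth_A / teeth_B)
= 2631 × (49/15)
= 8594.6 RPM

8594.6 RPM
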